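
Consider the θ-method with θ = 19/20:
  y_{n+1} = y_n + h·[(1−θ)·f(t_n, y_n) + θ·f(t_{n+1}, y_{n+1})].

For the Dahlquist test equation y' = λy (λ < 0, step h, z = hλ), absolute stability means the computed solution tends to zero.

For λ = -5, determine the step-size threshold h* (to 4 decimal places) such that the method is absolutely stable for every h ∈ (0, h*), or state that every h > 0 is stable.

On y'=λy, z=hλ:
  y_{n+1} = y_n + z·[1/20·y_n + 19/20·y_{n+1}] ⇒ (1 − 19/20z)y_{n+1} = (1 + 1/20z)y_n
  ⇒ R(z) = (1 + 1/20z)/(1 − 19/20z).

Find x<0 with |R(x)|<1.
x=-1.03: |R|=0.4794
x=-2: |R|=0.3103
x=-10: |R|=0.0476
x=-100: |R|=0.0417
θ=19/20≥1/2 ⇒ |1+1/20x|<|1−19/20x| ∀x<0 ⇒ interval (−∞,0).

(−∞, 0) — no finite endpoint. Any h>0 works for λ=-5.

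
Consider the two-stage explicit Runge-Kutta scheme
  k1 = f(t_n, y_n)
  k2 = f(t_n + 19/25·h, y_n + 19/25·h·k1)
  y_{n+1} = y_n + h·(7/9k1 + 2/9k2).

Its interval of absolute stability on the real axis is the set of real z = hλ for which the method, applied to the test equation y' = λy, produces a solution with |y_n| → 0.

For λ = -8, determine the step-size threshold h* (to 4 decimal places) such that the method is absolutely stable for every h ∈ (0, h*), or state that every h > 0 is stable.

(-5.9211,0); λ=-8 ⇒ h* = (225/38)/8 = 0.7401.

On y'=λy, z=hλ:
  k1=λy_n ⇒ h·k1=z·y_n;  k2=λ(1+19/25z)y_n ⇒ h·k2=z(1+19/25z)y_n
  y_{n+1}/y_n = 1 + 7/9z + 2/9z(1+19/25z) = 1 + z + 38/225z²
  so R(z) = 1 + z + 38/225z².

Solve |R(x)|<1 on ℝ⁻.
x=-1.08: |R|=0.1170
R=1: x+38/225x²=0 ⇒ x=−225/38=-5.9211; min R=1−1/(4·38/225)=-0.4803>−1
Confirm numerically:
  x=-4.719: |R|=0.04198 <1
  x=-4.079: |R|=0.26899 <1
  x=-3.648: |R|=0.40044 <1
  x=-6.342: |R|=1.45087 >1
  x=-6.112: |R|=1.19711 >1
So |R|<1 on (-5.9211, 0).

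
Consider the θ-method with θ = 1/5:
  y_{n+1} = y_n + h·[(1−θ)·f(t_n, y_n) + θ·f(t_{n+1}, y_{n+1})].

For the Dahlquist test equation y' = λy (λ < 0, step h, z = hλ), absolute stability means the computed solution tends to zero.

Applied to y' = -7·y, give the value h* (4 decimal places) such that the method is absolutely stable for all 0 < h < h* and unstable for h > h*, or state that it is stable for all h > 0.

Test eqn y'=λy, z=hλ:
  y_{n+1} = y_n + z·[4/5·y_n + 1/5·y_{n+1}] ⇒ (1 − 1/5z)y_{n+1} = (1 + 4/5z)y_n
  R(z) = (1 + 4/5z)/(1 − 1/5z).

Boundary: |R(x)|=1, x<0.
x=-0.96: |R|=0.1946
R=−1: 1+4/5x = −1+1/5x ⇒ -3/5x=2 ⇒ x=2/(-3/5)=-3.3333
Confirm numerically:
  x=-2.743: |R|=0.77128 <1
  x=-2.456: |R|=0.64700 <1
  x=-2.352: |R|=0.59956 <1
  x=-2.307: |R|=0.57862 <1
  x=-3.920: |R|=1.19731 >1
  x=-3.619: |R|=1.09943 >1
Interval (-3.3333, 0).

(-3.3333,0); λ=-7 ⇒ h* = (10/3)/7 = 0.4762.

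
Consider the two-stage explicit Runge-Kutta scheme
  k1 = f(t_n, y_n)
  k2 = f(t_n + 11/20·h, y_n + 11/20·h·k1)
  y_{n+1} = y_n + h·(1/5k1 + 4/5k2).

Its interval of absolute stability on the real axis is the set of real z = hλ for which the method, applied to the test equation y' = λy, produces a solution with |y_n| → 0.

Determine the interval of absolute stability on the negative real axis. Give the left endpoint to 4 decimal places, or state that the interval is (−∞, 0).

z∈(-2.2727,0).

On y'=λy, z=hλ:
  k1=λy_n ⇒ h·k1=z·y_n;  k2=λ(1+11/20z)y_n ⇒ h·k2=z(1+11/20z)y_n
  y_{n+1}/y_n = 1 + 1/5z + 4/5z(1+11/20z) = 1 + z + 11/25z²
  Hence R(z) = 1 + z + 11/25z².

Find x<0 with |R(x)|<1.
x=-0.5: |R|=0.6100
R=1: x+11/25x²=0 ⇒ x=−25/11=-2.2727; min R=1−1/(4·11/25)=0.4318>−1
Confirm numerically:
  x=-2.217: |R|=0.94564 <1
  x=-2.207: |R|=0.93617 <1
  x=-1.708: |R|=0.57560 <1
  x=-1.403: |R|=0.46310 <1
  x=-2.844: |R|=1.71487 >1
  x=-2.362: |R|=1.09278 >1
Stable set (-2.2727, 0).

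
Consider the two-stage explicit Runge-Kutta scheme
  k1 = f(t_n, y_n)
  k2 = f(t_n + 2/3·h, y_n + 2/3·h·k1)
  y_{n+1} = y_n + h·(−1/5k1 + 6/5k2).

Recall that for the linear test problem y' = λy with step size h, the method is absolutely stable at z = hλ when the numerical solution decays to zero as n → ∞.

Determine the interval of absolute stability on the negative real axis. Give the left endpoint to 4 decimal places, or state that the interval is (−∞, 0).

(-1.2500, 0).

Set f=λy, z=hλ:
  k1=λy_n ⇒ h·k1=z·y_n;  k2=λ(1+2/3z)y_n ⇒ h·k2=z(1+2/3z)y_n
  y_{n+1}/y_n = 1 − 1/5z + 6/5z(1+2/3z) = 1 + z + 4/5z²
  R(z) = 1 + z + 4/5z².

Boundary: |R(x)|=1, x<0.
x=-1.6: |R|=1.4480
R=1: x+4/5x²=0 ⇒ x=−5/4=-1.2500; min R=1−1/(4·4/5)=0.6875>−1
Confirm numerically:
  x=-1.204: |R|=0.95569 <1
  x=-1.088: |R|=0.85900 <1
  x=-1.083: |R|=0.85531 <1
  x=-0.842: |R|=0.72517 <1
  x=-1.679: |R|=1.57623 >1
  x=-1.546: |R|=1.36609 >1
So |R|<1 on (-1.2500, 0).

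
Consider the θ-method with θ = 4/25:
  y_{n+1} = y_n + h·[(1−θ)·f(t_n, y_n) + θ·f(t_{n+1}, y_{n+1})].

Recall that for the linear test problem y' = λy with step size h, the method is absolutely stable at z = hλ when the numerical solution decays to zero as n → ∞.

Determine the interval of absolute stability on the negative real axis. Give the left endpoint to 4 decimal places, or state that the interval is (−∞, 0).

(-2.9412, 0).

With y'=λy (z=hλ):
  y_{n+1} = y_n + z·[21/25·y_n + 4/25·y_{n+1}] ⇒ (1 − 4/25z)y_{n+1} = (1 + 21/25z)y_n
  Hence R(z) = (1 + 21/25z)/(1 − 4/25z).

Need |R(x)|<1, x<0.
x=-1.22: |R|=0.0207
R=−1: 1+21/25x = −1+4/25x ⇒ -17/25x=2 ⇒ x=2/(-17/25)=-2.9412
Confirm numerically:
  x=-2.717: |R|=0.89375 <1
  x=-1.657: |R|=0.30976 <1
  x=-1.415: |R|=0.15378 <1
  x=-3.267: |R|=1.14550 >1
  x=-3.156: |R|=1.09707 >1
  x=-3.109: |R|=1.07621 >1
Interval (-2.9412, 0).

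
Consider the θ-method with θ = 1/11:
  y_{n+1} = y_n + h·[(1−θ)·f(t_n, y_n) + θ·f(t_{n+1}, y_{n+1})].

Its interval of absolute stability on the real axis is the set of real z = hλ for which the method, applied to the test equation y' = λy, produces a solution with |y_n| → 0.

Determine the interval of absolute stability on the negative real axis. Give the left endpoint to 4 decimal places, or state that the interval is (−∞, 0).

With y'=λy (z=hλ):
  y_{n+1} = y_n + z·[10/11·y_n + 1/11·y_{n+1}] ⇒ (1 − 1/11z)y_{n+1} = (1 + 10/11z)y_n
  so R(z) = (1 + 10/11z)/(1 − 1/11z).

Solve |R(x)|<1 on ℝ⁻.
x=-0.48: |R|=0.5401
R=−1: 1+10/11x = −1+1/11x ⇒ -9/11x=2 ⇒ x=2/(-9/11)=-2.4444
Confirm numerically:
  x=-2.144: |R|=0.79428 <1
  x=-2.061: |R|=0.73578 <1
  x=-1.435: |R|=0.26940 <1
  x=-2.883: |R|=1.28430 >1
  x=-2.806: |R|=1.23569 >1
  x=-2.634: |R|=1.12513 >1
Stable set (-2.4444, 0).

z∈(-2.4444,0).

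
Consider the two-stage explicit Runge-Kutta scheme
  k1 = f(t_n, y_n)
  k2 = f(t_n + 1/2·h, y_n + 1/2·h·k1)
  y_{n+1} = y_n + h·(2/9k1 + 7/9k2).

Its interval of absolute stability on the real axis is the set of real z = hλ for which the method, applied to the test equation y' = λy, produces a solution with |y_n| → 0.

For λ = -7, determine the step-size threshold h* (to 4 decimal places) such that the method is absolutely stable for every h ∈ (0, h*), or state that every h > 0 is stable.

Test eqn y'=λy, z=hλ:
  k1=λy_n ⇒ h·k1=z·y_n;  k2=λ(1+1/2z)y_n ⇒ h·k2=z(1+1/2z)y_n
  y_{n+1}/y_n = 1 + 2/9z + 7/9z(1+1/2z) = 1 + z + 7/18z²
  Hence R(z) = 1 + z + 7/18z².

Find x<0 with |R(x)|<1.
x=-0.89: |R|=0.4180
R=1: x+7/18x²=0 ⇒ x=−18/7=-2.5714; min R=1−1/(4·7/18)=0.3571>−1
Confirm numerically:
  x=-2.140: |R|=0.64096 <1
  x=-1.413: |R|=0.36344 <1
  x=-1.317: |R|=0.35752 <1
  x=-3.066: |R|=1.58969 >1
  x=-2.898: |R|=1.36805 >1
  x=-2.781: |R|=1.22665 >1
Stable set (-2.5714, 0).

(-2.5714,0); λ=-7 ⇒ h* = (18/7)/7 = 0.3673.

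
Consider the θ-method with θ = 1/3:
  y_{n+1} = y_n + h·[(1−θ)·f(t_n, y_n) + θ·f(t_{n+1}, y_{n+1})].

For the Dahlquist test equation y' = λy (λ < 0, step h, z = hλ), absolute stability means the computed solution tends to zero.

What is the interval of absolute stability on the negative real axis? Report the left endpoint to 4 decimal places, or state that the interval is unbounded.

Test eqn y'=λy, z=hλ:
  y_{n+1} = y_n + z·[2/3·y_n + 1/3·y_{n+1}] ⇒ (1 − 1/3z)y_{n+1} = (1 + 2/3z)y_n
  R(z) = (1 + 2/3z)/(1 − 1/3z).

Find x<0 with |R(x)|<1.
x=-1.41: |R|=0.0408
R=−1: 1+2/3x = −1+1/3x ⇒ -1/3x=2 ⇒ x=2/(-1/3)=-6.0000
Confirm numerically:
  x=-4.546: |R|=0.80732 <1
  x=-3.937: |R|=0.70261 <1
  x=-2.876: |R|=0.46835 <1
  x=-6.435: |R|=1.04610 >1
  x=-6.024: |R|=1.00266 >1
Interval (-6.0000, 0).

(-6.0000, 0).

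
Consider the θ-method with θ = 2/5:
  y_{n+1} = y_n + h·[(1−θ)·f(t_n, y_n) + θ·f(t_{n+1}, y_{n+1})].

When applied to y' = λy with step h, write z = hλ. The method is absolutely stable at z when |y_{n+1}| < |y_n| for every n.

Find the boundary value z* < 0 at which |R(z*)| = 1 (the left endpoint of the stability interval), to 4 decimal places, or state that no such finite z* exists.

Test eqn y'=λy, z=hλ:
  y_{n+1} = y_n + z·[3/5·y_n + 2/5·y_{n+1}] ⇒ (1 − 2/5z)y_{n+1} = (1 + 3/5z)y_n
  ⇒ R(z) = (1 + 3/5z)/(1 − 2/5z).

Boundary: |R(x)|=1, x<0.
x=-1.17: |R|=0.2030
R=−1: 1+3/5x = −1+2/5x ⇒ -1/5x=2 ⇒ x=2/(-1/5)=-10.0000
Confirm numerically:
  x=-7.026: |R|=0.84390 <1
  x=-6.402: |R|=0.79791 <1
  x=-5.643: |R|=0.73247 <1
  x=-4.685: |R|=0.63013 <1
  x=-10.517: |R|=1.01986 >1
  x=-10.224: |R|=1.00880 >1
Stable set (-10.0000, 0).

left endpoint -10.0000.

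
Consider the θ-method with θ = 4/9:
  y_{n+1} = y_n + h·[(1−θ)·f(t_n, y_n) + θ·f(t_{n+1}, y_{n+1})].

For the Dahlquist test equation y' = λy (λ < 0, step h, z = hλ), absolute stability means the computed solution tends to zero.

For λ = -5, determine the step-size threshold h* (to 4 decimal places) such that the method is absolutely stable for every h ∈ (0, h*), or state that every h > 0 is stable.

(-18.0000,0); λ=-5 ⇒ h* = (18)/5 = 3.6000.

Test eqn y'=λy, z=hλ:
  y_{n+1} = y_n + z·[5/9·y_n + 4/9·y_{n+1}] ⇒ (1 − 4/9z)y_{n+1} = (1 + 5/9z)y_n
  ⇒ R(z) = (1 + 5/9z)/(1 − 4/9z).

Boundary: |R(x)|=1, x<0.
x=-1.51: |R|=0.0964
R=−1: 1+5/9x = −1+4/9x ⇒ -1/9x=2 ⇒ x=2/(-1/9)=-18.0000
Confirm numerically:
  x=-13.894: |R|=0.93642 <1
  x=-8.029: |R|=0.75749 <1
  x=-7.853: |R|=0.74891 <1
  x=-18.194: |R|=1.00237 >1
  x=-18.044: |R|=1.00054 >1
Stable set (-18.0000, 0).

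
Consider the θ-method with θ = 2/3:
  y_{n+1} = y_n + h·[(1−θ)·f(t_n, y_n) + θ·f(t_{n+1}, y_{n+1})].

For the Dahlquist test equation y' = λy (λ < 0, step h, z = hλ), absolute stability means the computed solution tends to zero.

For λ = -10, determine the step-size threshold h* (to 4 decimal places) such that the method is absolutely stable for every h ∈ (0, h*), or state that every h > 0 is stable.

(−∞, 0) — no finite endpoint. Any h>0 works for λ=-10.

On y'=λy, z=hλ:
  y_{n+1} = y_n + z·[1/3·y_n + 2/3·y_{n+1}] ⇒ (1 − 2/3z)y_{n+1} = (1 + 1/3z)y_n
  so R(z) = (1 + 1/3z)/(1 − 2/3z).

Need |R(x)|<1, x<0.
x=-0.79: |R|=0.4825
x=-2: |R|=0.1429
x=-10: |R|=0.3043
x=-100: |R|=0.4778
θ=2/3≥1/2 ⇒ |1+1/3x|<|1−2/3x| ∀x<0 ⇒ interval (−∞,0).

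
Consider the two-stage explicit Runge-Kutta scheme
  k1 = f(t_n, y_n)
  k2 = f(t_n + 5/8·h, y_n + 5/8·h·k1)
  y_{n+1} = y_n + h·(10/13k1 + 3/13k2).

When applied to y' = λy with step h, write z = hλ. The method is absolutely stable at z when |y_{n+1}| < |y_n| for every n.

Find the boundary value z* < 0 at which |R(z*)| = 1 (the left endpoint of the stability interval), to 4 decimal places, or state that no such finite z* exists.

Test eqn y'=λy, z=hλ:
  k1=λy_n ⇒ h·k1=z·y_n;  k2=λ(1+5/8z)y_n ⇒ h·k2=z(1+5/8z)y_n
  y_{n+1}/y_n = 1 + 10/13z + 3/13z(1+5/8z) = 1 + z + 15/104z²
  so R(z) = 1 + z + 15/104z².

Solve |R(x)|<1 on ℝ⁻.
x=-1.07: |R|=0.0951
R=1: x+15/104x²=0 ⇒ x=−104/15=-6.9333; min R=1−1/(4·15/104)=-0.7333>−1
Confirm numerically:
  x=-3.379: |R|=0.73222 <1
  x=-3.312: |R|=0.72988 <1
  x=-2.884: |R|=0.68437 <1
  x=-7.365: |R|=1.45854 >1
  x=-7.264: |R|=1.34644 >1
So |R|<1 on (-6.9333, 0).

left endpoint -6.9333.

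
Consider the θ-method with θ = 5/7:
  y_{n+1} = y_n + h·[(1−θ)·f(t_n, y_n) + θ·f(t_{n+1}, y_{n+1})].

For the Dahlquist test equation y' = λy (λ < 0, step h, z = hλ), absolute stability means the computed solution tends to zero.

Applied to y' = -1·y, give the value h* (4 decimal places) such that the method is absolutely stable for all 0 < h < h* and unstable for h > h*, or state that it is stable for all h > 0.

interval (−∞, 0). Any h>0 works for λ=-1.

With y'=λy (z=hλ):
  y_{n+1} = y_n + z·[2/7·y_n + 5/7·y_{n+1}] ⇒ (1 − 5/7z)y_{n+1} = (1 + 2/7z)y_n
  so R(z) = (1 + 2/7z)/(1 − 5/7z).

Need |R(x)|<1, x<0.
x=-0.54: |R|=0.6103
x=-2: |R|=0.1765
x=-10: |R|=0.2281
x=-100: |R|=0.3807
θ=5/7≥1/2 ⇒ |1+2/7x|<|1−5/7x| ∀x<0 ⇒ interval (−∞,0).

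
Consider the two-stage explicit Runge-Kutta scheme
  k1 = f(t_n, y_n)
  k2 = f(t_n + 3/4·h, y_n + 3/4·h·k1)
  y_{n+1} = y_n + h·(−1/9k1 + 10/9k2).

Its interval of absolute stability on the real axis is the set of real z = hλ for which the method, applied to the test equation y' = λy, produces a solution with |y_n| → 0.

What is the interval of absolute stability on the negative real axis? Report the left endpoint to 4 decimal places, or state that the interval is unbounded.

With y'=λy (z=hλ):
  k1=λy_n ⇒ h·k1=z·y_n;  k2=λ(1+3/4z)y_n ⇒ h·k2=z(1+3/4z)y_n
  y_{n+1}/y_n = 1 − 1/9z + 10/9z(1+3/4z) = 1 + z + 5/6z²
  ⇒ R(z) = 1 + z + 5/6z².

Find x<0 with |R(x)|<1.
x=-1.17: |R|=0.9708
R=1: x+5/6x²=0 ⇒ x=−6/5=-1.2000; min R=1−1/(4·5/6)=0.7000>−1
Confirm numerically:
  x=-0.989: |R|=0.82610 <1
  x=-0.967: |R|=0.81224 <1
  x=-0.861: |R|=0.75677 <1
  x=-1.541: |R|=1.43790 >1
  x=-1.295: |R|=1.10252 >1
Stable set (-1.2000, 0).

z∈(-1.2000,0).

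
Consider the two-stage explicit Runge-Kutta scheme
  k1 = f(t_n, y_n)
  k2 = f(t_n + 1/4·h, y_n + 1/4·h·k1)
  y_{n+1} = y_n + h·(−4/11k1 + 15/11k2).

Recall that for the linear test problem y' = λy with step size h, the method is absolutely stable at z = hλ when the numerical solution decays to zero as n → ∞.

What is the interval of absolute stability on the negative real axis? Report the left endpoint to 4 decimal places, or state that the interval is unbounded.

z∈(-2.9333,0).

On y'=λy, z=hλ:
  k1=λy_n ⇒ h·k1=z·y_n;  k2=λ(1+1/4z)y_n ⇒ h·k2=z(1+1/4z)y_n
  y_{n+1}/y_n = 1 − 4/11z + 15/11z(1+1/4z) = 1 + z + 15/44z²
  Hence R(z) = 1 + z + 15/44z².

Solve |R(x)|<1 on ℝ⁻.
x=-0.7: |R|=0.4670
R=1: x+15/44x²=0 ⇒ x=−44/15=-2.9333; min R=1−1/(4·15/44)=0.2667>−1
Confirm numerically:
  x=-2.520: |R|=0.64491 <1
  x=-1.491: |R|=0.26687 <1
  x=-1.344: |R|=0.27180 <1
  x=-3.479: |R|=1.64717 >1
  x=-3.113: |R|=1.19067 >1
So |R|<1 on (-2.9333, 0).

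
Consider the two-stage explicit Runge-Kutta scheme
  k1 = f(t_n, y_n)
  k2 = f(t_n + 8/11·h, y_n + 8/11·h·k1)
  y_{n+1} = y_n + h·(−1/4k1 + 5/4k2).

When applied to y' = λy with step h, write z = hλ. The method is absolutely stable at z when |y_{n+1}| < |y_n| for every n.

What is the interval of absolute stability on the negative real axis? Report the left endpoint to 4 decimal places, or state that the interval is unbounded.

Set f=λy, z=hλ:
  k1=λy_n ⇒ h·k1=z·y_n;  k2=λ(1+8/11z)y_n ⇒ h·k2=z(1+8/11z)y_n
  y_{n+1}/y_n = 1 − 1/4z + 5/4z(1+8/11z) = 1 + z + 10/11z²
  Hence R(z) = 1 + z + 10/11z².

Find x<0 with |R(x)|<1.
x=-1.76: |R|=2.0560
R=1: x+10/11x²=0 ⇒ x=−11/10=-1.1000; min R=1−1/(4·10/11)=0.7250>−1
Confirm numerically:
  x=-0.856: |R|=0.81012 <1
  x=-0.549: |R|=0.72500 <1
  x=-0.539: |R|=0.72511 <1
  x=-1.616: |R|=1.75805 >1
  x=-1.295: |R|=1.22957 >1
Stable set (-1.1000, 0).

z∈(-1.1000,0).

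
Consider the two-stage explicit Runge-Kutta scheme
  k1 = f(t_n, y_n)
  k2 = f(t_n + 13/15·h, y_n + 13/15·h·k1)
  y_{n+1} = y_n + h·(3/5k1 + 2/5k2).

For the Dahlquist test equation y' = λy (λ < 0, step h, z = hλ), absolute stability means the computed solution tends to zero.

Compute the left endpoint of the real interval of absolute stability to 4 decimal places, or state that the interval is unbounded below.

z* = -2.8846.

With y'=λy (z=hλ):
  k1=λy_n ⇒ h·k1=z·y_n;  k2=λ(1+13/15z)y_n ⇒ h·k2=z(1+13/15z)y_n
  y_{n+1}/y_n = 1 + 3/5z + 2/5z(1+13/15z) = 1 + z + 26/75z²
  R(z) = 1 + z + 26/75z².

Find x<0 with |R(x)|<1.
x=-0.55: |R|=0.5549
R=1: x+26/75x²=0 ⇒ x=−75/26=-2.8846; min R=1−1/(4·26/75)=0.2788>−1
Confirm numerically:
  x=-2.477: |R|=0.64998 <1
  x=-2.410: |R|=0.60347 <1
  x=-2.368: |R|=0.57591 <1
  x=-3.216: |R|=1.36945 >1
  x=-3.008: |R|=1.12866 >1
Interval (-2.8846, 0).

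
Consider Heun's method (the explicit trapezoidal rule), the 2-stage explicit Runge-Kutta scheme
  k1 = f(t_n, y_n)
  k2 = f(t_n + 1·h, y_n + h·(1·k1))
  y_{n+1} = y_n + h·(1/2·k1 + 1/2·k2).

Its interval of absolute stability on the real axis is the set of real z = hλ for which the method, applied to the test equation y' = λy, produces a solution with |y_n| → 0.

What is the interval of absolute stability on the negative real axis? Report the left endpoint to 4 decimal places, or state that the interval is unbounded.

z∈(-2.0000,0).

On y'=λy, z=hλ:
  order 2, 2-stage ⇒ R(z)=1+z+z^2/2
  (e.g. R(-1.34)=0.55780, |R|=0.55780)

Need |R(x)|<1, x<0.
x=-1.34: |R|=0.5578
|R(-2.39)|=1.4661 |R(-2.21)|=1.2320 |R(-0.97)|=0.5005
Bisect:
  x_lo=-2.4465 |R|=1.5461  x_hi=-0.0769 |R|=0.9261
  mid=-1.26166 |R|=0.53423 →hi
  mid=-1.85406 |R|=0.86471 →hi
  mid=-2.15026 |R|=1.16155 →lo
  mid=-2.00216 |R|=1.00216 →lo
  mid=-1.92811 |R|=0.93069 →hi
  mid=-1.96513 |R|=0.96574 →hi
  mid=-1.98365 |R|=0.98378 →hi
  ...
  [-2.00013,-1.99999] ⇒ x*=-2.0000
Interval (-2.0000, 0).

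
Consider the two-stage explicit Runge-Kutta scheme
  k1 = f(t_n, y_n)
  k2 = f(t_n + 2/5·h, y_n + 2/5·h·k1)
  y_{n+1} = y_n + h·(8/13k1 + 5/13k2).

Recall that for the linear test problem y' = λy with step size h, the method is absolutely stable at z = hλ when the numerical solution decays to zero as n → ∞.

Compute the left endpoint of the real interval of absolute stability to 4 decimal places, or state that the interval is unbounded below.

left endpoint -6.5000.

With y'=λy (z=hλ):
  k1=λy_n ⇒ h·k1=z·y_n;  k2=λ(1+2/5z)y_n ⇒ h·k2=z(1+2/5z)y_n
  y_{n+1}/y_n = 1 + 8/13z + 5/13z(1+2/5z) = 1 + z + 2/13z²
  R(z) = 1 + z + 2/13z².

Solve |R(x)|<1 on ℝ⁻.
x=-1.62: |R|=0.2162
R=1: x+2/13x²=0 ⇒ x=−13/2=-6.5000; min R=1−1/(4·2/13)=-0.6250>−1
Confirm numerically:
  x=-6.207: |R|=0.72021 <1
  x=-4.413: |R|=0.41691 <1
  x=-3.328: |R|=0.62406 <1
  x=-7.084: |R|=1.63647 >1
  x=-6.896: |R|=1.42013 >1
  x=-6.622: |R|=1.12429 >1
So |R|<1 on (-6.5000, 0).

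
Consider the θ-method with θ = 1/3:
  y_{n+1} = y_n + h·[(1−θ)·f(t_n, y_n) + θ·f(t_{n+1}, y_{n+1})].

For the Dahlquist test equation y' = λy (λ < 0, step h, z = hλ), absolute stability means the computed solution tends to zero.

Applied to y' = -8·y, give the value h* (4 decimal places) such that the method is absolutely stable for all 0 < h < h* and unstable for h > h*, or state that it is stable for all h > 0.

(-6.0000,0); λ=-8 ⇒ h* = (6)/8 = 0.7500.

With y'=λy (z=hλ):
  y_{n+1} = y_n + z·[2/3·y_n + 1/3·y_{n+1}] ⇒ (1 − 1/3z)y_{n+1} = (1 + 2/3z)y_n
  so R(z) = (1 + 2/3z)/(1 − 1/3z).

Need |R(x)|<1, x<0.
x=-0.63: |R|=0.4793
R=−1: 1+2/3x = −1+1/3x ⇒ -1/3x=2 ⇒ x=2/(-1/3)=-6.0000
Confirm numerically:
  x=-5.869: |R|=0.98523 <1
  x=-3.471: |R|=0.60918 <1
  x=-2.999: |R|=0.49975 <1
  x=-6.422: |R|=1.04479 >1
  x=-6.377: |R|=1.04020 >1
  x=-6.063: |R|=1.00695 >1
So |R|<1 on (-6.0000, 0).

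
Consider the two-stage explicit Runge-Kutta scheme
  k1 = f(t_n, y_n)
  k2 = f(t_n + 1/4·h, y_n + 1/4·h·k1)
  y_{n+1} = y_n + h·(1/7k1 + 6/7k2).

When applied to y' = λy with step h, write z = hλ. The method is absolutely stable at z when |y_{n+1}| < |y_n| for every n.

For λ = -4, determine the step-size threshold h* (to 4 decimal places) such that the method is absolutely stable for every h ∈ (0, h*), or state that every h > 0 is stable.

(-4.6667,0); λ=-4 ⇒ h* = (14/3)/4 = 1.1667.

On y'=λy, z=hλ:
  k1=λy_n ⇒ h·k1=z·y_n;  k2=λ(1+1/4z)y_n ⇒ h·k2=z(1+1/4z)y_n
  y_{n+1}/y_n = 1 + 1/7z + 6/7z(1+1/4z) = 1 + z + 3/14z²
  ⇒ R(z) = 1 + z + 3/14z².

Need |R(x)|<1, x<0.
x=-1.49: |R|=0.0143
R=1: x+3/14x²=0 ⇒ x=−14/3=-4.6667; min R=1−1/(4·3/14)=-0.1667>−1
Confirm numerically:
  x=-3.984: |R|=0.41720 <1
  x=-3.317: |R|=0.04068 <1
  x=-2.598: |R|=0.15166 <1
  x=-2.168: |R|=0.16081 <1
  x=-5.025: |R|=1.38585 >1
  x=-4.973: |R|=1.32644 >1
  x=-4.746: |R|=1.08068 >1
Stable set (-4.6667, 0).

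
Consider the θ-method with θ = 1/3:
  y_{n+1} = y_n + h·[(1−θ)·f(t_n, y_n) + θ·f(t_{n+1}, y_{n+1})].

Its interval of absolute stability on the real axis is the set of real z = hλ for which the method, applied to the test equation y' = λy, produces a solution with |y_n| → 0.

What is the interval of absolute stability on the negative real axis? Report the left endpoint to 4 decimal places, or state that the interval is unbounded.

Set f=λy, z=hλ:
  y_{n+1} = y_n + z·[2/3·y_n + 1/3·y_{n+1}] ⇒ (1 − 1/3z)y_{n+1} = (1 + 2/3z)y_n
  so R(z) = (1 + 2/3z)/(1 − 1/3z).

Solve |R(x)|<1 on ℝ⁻.
x=-1.55: |R|=0.0220
R=−1: 1+2/3x = −1+1/3x ⇒ -1/3x=2 ⇒ x=2/(-1/3)=-6.0000
Confirm numerically:
  x=-5.591: |R|=0.95239 <1
  x=-3.726: |R|=0.66191 <1
  x=-3.201: |R|=0.54862 <1
  x=-6.583: |R|=1.06084 >1
  x=-6.328: |R|=1.03516 >1
Interval (-6.0000, 0).

(-6.0000, 0).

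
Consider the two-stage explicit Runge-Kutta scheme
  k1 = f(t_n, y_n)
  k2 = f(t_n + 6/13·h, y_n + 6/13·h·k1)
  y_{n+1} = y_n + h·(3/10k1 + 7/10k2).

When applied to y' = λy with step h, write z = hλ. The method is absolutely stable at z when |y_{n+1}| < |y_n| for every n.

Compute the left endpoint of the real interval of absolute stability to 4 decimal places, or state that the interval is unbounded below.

Test eqn y'=λy, z=hλ:
  k1=λy_n ⇒ h·k1=z·y_n;  k2=λ(1+6/13z)y_n ⇒ h·k2=z(1+6/13z)y_n
  y_{n+1}/y_n = 1 + 3/10z + 7/10z(1+6/13z) = 1 + z + 21/65z²
  so R(z) = 1 + z + 21/65z².

Solve |R(x)|<1 on ℝ⁻.
x=-1.68: |R|=0.2319
R=1: x+21/65x²=0 ⇒ x=−65/21=-3.0952; min R=1−1/(4·21/65)=0.2262>−1
Confirm numerically:
  x=-2.938: |R|=0.85075 <1
  x=-2.195: |R|=0.36159 <1
  x=-1.779: |R|=0.24349 <1
  x=-3.495: |R|=1.45139 >1
  x=-3.457: |R|=1.40404 >1
Stable set (-3.0952, 0).

left endpoint -3.0952.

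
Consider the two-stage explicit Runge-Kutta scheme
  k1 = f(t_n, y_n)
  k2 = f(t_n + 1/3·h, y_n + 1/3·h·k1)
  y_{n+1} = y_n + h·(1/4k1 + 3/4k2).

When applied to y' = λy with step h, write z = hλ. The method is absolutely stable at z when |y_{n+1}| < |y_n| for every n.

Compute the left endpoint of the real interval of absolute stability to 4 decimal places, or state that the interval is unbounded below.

Set f=λy, z=hλ:
  k1=λy_n ⇒ h·k1=z·y_n;  k2=λ(1+1/3z)y_n ⇒ h·k2=z(1+1/3z)y_n
  y_{n+1}/y_n = 1 + 1/4z + 3/4z(1+1/3z) = 1 + z + 1/4z²
  so R(z) = 1 + z + 1/4z².

Need |R(x)|<1, x<0.
x=-0.74: |R|=0.3969
R=1: x+1/4x²=0 ⇒ x=−4=-4.0000; min R=1−1/(4·1/4)=0.0000>−1
Confirm numerically:
  x=-3.645: |R|=0.67651 <1
  x=-2.931: |R|=0.21669 <1
  x=-2.663: |R|=0.10989 <1
  x=-2.607: |R|=0.09211 <1
  x=-4.542: |R|=1.61544 >1
  x=-4.504: |R|=1.56750 >1
  x=-4.364: |R|=1.39712 >1
Stable set (-4.0000, 0).

left endpoint -4.0000.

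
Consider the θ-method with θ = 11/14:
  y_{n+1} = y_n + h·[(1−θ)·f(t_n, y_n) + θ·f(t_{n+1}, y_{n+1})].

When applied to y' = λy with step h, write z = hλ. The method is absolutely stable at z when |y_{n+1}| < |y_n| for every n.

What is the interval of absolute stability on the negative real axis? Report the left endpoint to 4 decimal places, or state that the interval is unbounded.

(−∞, 0) — no finite endpoint.

Test eqn y'=λy, z=hλ:
  y_{n+1} = y_n + z·[3/14·y_n + 11/14·y_{n+1}] ⇒ (1 − 11/14z)y_{n+1} = (1 + 3/14z)y_n
  ⇒ R(z) = (1 + 3/14z)/(1 − 11/14z).

Boundary: |R(x)|=1, x<0.
x=-0.6: |R|=0.5922
x=-2: |R|=0.2222
x=-10: |R|=0.1290
x=-100: |R|=0.2567
θ=11/14≥1/2 ⇒ |1+3/14x|<|1−11/14x| ∀x<0 ⇒ interval (−∞,0).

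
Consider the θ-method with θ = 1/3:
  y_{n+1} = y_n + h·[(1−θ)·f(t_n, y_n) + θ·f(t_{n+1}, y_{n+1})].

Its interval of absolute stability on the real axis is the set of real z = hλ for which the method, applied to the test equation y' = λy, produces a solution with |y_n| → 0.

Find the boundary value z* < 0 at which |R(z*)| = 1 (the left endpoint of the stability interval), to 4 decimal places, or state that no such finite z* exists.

With y'=λy (z=hλ):
  y_{n+1} = y_n + z·[2/3·y_n + 1/3·y_{n+1}] ⇒ (1 − 1/3z)y_{n+1} = (1 + 2/3z)y_n
  ⇒ R(z) = (1 + 2/3z)/(1 − 1/3z).

Need |R(x)|<1, x<0.
x=-0.39: |R|=0.6549
R=−1: 1+2/3x = −1+1/3x ⇒ -1/3x=2 ⇒ x=2/(-1/3)=-6.0000
Confirm numerically:
  x=-5.626: |R|=0.95664 <1
  x=-4.239: |R|=0.75673 <1
  x=-2.768: |R|=0.43967 <1
  x=-6.313: |R|=1.03361 >1
  x=-6.251: |R|=1.02713 >1
  x=-6.120: |R|=1.01316 >1
Interval (-6.0000, 0).

z* = -6.0000.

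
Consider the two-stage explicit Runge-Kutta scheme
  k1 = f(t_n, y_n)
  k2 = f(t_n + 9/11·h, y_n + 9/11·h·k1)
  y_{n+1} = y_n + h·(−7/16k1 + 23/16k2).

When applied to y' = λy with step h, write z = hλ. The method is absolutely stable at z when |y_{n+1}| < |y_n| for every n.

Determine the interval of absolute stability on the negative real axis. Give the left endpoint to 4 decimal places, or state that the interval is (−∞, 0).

z∈(-0.8502,0).

Test eqn y'=λy, z=hλ:
  k1=λy_n ⇒ h·k1=z·y_n;  k2=λ(1+9/11z)y_n ⇒ h·k2=z(1+9/11z)y_n
  y_{n+1}/y_n = 1 − 7/16z + 23/16z(1+9/11z) = 1 + z + 207/176z²
  Hence R(z) = 1 + z + 207/176z².

Solve |R(x)|<1 on ℝ⁻.
x=-1.41: |R|=1.9283
R=1: x+207/176x²=0 ⇒ x=−176/207=-0.8502; min R=1−1/(4·207/176)=0.7874>−1
Confirm numerically:
  x=-0.816: |R|=0.96714 <1
  x=-0.598: |R|=0.82259 <1
  x=-0.398: |R|=0.78830 <1
  x=-1.358: |R|=1.81099 >1
  x=-1.061: |R|=1.26300 >1
Interval (-0.8502, 0).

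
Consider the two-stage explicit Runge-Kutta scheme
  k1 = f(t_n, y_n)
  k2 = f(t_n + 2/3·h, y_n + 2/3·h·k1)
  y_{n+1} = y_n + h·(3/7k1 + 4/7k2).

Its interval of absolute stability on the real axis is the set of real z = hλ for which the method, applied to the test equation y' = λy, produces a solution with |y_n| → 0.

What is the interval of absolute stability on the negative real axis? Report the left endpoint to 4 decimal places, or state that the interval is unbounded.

z∈(-2.6250,0).

With y'=λy (z=hλ):
  k1=λy_n ⇒ h·k1=z·y_n;  k2=λ(1+2/3z)y_n ⇒ h·k2=z(1+2/3z)y_n
  y_{n+1}/y_n = 1 + 3/7z + 4/7z(1+2/3z) = 1 + z + 8/21z²
  ⇒ R(z) = 1 + z + 8/21z².

Find x<0 with |R(x)|<1.
x=-0.38: |R|=0.6750
R=1: x+8/21x²=0 ⇒ x=−21/8=-2.6250; min R=1−1/(4·8/21)=0.3438>−1
Confirm numerically:
  x=-2.009: |R|=0.52855 <1
  x=-1.814: |R|=0.43956 <1
  x=-1.693: |R|=0.39890 <1
  x=-1.454: |R|=0.35138 <1
  x=-3.128: |R|=1.59938 >1
  x=-3.118: |R|=1.58559 >1
  x=-2.719: |R|=1.09737 >1
Stable set (-2.6250, 0).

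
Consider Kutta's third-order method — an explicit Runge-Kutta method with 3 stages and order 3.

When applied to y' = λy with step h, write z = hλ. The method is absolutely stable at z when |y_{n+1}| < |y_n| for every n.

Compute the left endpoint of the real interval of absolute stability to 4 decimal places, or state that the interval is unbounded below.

Set f=λy, z=hλ:
  order 3, 3-stage ⇒ R(z)=1+z+z^2/2+z^3/6
  (e.g. R(-1.37)=0.13989, |R|=0.13989)

Find x<0 with |R(x)|<1.
x=-1.37: |R|=0.1399
|R(-1.91)|=0.2473 |R(-1.52)|=0.0499 |R(-1.35)|=0.1512
Bisect:
  x_lo=-3.3407 |R|=2.9743  x_hi=-0.1870 |R|=0.8294
  mid=-1.76385 |R|=0.12287 →hi
  mid=-2.55226 |R|=1.06615 →lo
  mid=-2.15805 |R|=0.50454 →hi
  mid=-2.35515 |R|=0.75902 →hi
  mid=-2.45370 |R|=0.90553 →hi
  mid=-2.50298 |R|=0.98402 →hi
  mid=-2.52762 |R|=1.02462 →lo
  mid=-2.51530 |R|=1.00420 →lo
  mid=-2.50914 |R|=0.99408 →hi
  ...
  [-2.51280,-2.51260] ⇒ x*=-2.5127
So |R|<1 on (-2.5127, 0).

left endpoint -2.5127.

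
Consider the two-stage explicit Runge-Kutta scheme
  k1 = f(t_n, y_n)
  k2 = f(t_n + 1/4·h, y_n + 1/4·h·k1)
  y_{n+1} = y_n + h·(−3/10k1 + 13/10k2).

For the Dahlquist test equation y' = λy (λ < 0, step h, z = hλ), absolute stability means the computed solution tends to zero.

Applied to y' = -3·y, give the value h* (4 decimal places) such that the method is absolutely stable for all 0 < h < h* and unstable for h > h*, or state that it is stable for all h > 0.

(-3.0769,0); λ=-3 ⇒ h* = (40/13)/3 = 1.0256.

With y'=λy (z=hλ):
  k1=λy_n ⇒ h·k1=z·y_n;  k2=λ(1+1/4z)y_n ⇒ h·k2=z(1+1/4z)y_n
  y_{n+1}/y_n = 1 − 3/10z + 13/10z(1+1/4z) = 1 + z + 13/40z²
  R(z) = 1 + z + 13/40z².

Need |R(x)|<1, x<0.
x=-1.63: |R|=0.2335
R=1: x+13/40x²=0 ⇒ x=−40/13=-3.0769; min R=1−1/(4·13/40)=0.2308>−1
Confirm numerically:
  x=-2.850: |R|=0.78981 <1
  x=-2.728: |R|=0.69064 <1
  x=-1.914: |R|=0.27660 <1
  x=-1.561: |R|=0.23093 <1
  x=-3.601: |R|=1.61334 >1
  x=-3.506: |R|=1.48891 >1
  x=-3.117: |R|=1.04060 >1
Stable set (-3.0769, 0).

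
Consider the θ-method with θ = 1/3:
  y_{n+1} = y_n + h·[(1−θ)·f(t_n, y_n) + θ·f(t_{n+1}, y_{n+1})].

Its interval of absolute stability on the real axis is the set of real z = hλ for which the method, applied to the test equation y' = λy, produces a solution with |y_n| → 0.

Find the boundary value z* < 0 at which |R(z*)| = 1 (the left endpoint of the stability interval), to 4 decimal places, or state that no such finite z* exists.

Set f=λy, z=hλ:
  y_{n+1} = y_n + z·[2/3·y_n + 1/3·y_{n+1}] ⇒ (1 − 1/3z)y_{n+1} = (1 + 2/3z)y_n
  so R(z) = (1 + 2/3z)/(1 − 1/3z).

Find x<0 with |R(x)|<1.
x=-0.69: |R|=0.4390
R=−1: 1+2/3x = −1+1/3x ⇒ -1/3x=2 ⇒ x=2/(-1/3)=-6.0000
Confirm numerically:
  x=-5.373: |R|=0.92512 <1
  x=-4.309: |R|=0.76864 <1
  x=-4.054: |R|=0.72413 <1
  x=-3.128: |R|=0.53133 <1
  x=-6.593: |R|=1.06182 >1
  x=-6.329: |R|=1.03527 >1
So |R|<1 on (-6.0000, 0).

left endpoint -6.0000.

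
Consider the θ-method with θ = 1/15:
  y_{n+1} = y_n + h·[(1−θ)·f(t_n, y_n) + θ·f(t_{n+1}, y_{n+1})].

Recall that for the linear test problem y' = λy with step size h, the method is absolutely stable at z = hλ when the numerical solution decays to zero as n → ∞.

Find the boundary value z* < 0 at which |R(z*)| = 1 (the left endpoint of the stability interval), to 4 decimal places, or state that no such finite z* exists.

z* = -2.3077.

Set f=λy, z=hλ:
  y_{n+1} = y_n + z·[14/15·y_n + 1/15·y_{n+1}] ⇒ (1 − 1/15z)y_{n+1} = (1 + 14/15z)y_n
  Hence R(z) = (1 + 14/15z)/(1 − 1/15z).

Find x<0 with |R(x)|<1.
x=-1.2: |R|=0.1111
R=−1: 1+14/15x = −1+1/15x ⇒ -13/15x=2 ⇒ x=2/(-13/15)=-2.3077
Confirm numerically:
  x=-1.824: |R|=0.62625 <1
  x=-1.127: |R|=0.04824 <1
  x=-0.972: |R|=0.08715 <1
  x=-2.835: |R|=1.38436 >1
  x=-2.601: |R|=1.21664 >1
Interval (-2.3077, 0).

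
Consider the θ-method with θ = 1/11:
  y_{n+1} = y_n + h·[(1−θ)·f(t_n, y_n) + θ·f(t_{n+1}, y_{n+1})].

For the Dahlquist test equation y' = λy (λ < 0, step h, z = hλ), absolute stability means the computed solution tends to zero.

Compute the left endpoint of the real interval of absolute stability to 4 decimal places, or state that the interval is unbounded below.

z* = -2.4444.

Test eqn y'=λy, z=hλ:
  y_{n+1} = y_n + z·[10/11·y_n + 1/11·y_{n+1}] ⇒ (1 − 1/11z)y_{n+1} = (1 + 10/11z)y_n
  ⇒ R(z) = (1 + 10/11z)/(1 − 1/11z).

Find x<0 with |R(x)|<1.
x=-0.5: |R|=0.5217
R=−1: 1+10/11x = −1+1/11x ⇒ -9/11x=2 ⇒ x=2/(-9/11)=-2.4444
Confirm numerically:
  x=-1.717: |R|=0.48518 <1
  x=-1.348: |R|=0.20084 <1
  x=-0.990: |R|=0.09174 <1
  x=-2.928: |R|=1.31246 >1
  x=-2.918: |R|=1.30622 >1
Stable set (-2.4444, 0).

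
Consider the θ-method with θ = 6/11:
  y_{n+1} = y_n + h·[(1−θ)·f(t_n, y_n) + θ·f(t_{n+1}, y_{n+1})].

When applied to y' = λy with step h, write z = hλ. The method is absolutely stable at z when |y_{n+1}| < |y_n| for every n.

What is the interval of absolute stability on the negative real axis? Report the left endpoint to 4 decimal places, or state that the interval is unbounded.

Test eqn y'=λy, z=hλ:
  y_{n+1} = y_n + z·[5/11·y_n + 6/11·y_{n+1}] ⇒ (1 − 6/11z)y_{n+1} = (1 + 5/11z)y_n
  Hence R(z) = (1 + 5/11z)/(1 − 6/11z).

Boundary: |R(x)|=1, x<0.
x=-0.61: |R|=0.5423
x=-2: |R|=0.0435
x=-10: |R|=0.5493
x=-100: |R|=0.8003
θ=6/11≥1/2 ⇒ |1+5/11x|<|1−6/11x| ∀x<0 ⇒ unbounded interval.

(−∞, 0) — no finite endpoint.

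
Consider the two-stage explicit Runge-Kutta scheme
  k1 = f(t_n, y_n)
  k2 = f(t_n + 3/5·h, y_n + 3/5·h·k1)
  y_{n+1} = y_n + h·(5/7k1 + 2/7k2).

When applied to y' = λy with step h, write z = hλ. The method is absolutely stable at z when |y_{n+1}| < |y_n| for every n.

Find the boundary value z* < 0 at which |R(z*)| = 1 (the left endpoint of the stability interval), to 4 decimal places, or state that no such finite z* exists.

left endpoint -5.8333.

With y'=λy (z=hλ):
  k1=λy_n ⇒ h·k1=z·y_n;  k2=λ(1+3/5z)y_n ⇒ h·k2=z(1+3/5z)y_n
  y_{n+1}/y_n = 1 + 5/7z + 2/7z(1+3/5z) = 1 + z + 6/35z²
  ⇒ R(z) = 1 + z + 6/35z².

Need |R(x)|<1, x<0.
x=-1.35: |R|=0.0376
R=1: x+6/35x²=0 ⇒ x=−35/6=-5.8333; min R=1−1/(4·6/35)=-0.4583>−1
Confirm numerically:
  x=-5.329: |R|=0.53927 <1
  x=-5.149: |R|=0.39595 <1
  x=-4.166: |R|=0.19076 <1
  x=-6.027: |R|=1.20010 >1
  x=-5.908: |R|=1.07562 >1
Stable set (-5.8333, 0).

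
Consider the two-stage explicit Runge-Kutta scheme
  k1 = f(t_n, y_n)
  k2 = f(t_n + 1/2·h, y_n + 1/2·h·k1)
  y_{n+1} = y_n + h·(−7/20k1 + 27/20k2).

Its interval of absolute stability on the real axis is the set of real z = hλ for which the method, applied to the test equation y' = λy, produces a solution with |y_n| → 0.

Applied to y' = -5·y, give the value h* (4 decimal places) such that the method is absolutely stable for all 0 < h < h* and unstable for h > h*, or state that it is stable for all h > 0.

(-1.4815,0); λ=-5 ⇒ h* = (40/27)/5 = 0.2963.

With y'=λy (z=hλ):
  k1=λy_n ⇒ h·k1=z·y_n;  k2=λ(1+1/2z)y_n ⇒ h·k2=z(1+1/2z)y_n
  y_{n+1}/y_n = 1 − 7/20z + 27/20z(1+1/2z) = 1 + z + 27/40z²
  R(z) = 1 + z + 27/40z².

Solve |R(x)|<1 on ℝ⁻.
x=-0.66: |R|=0.6340
R=1: x+27/40x²=0 ⇒ x=−40/27=-1.4815; min R=1−1/(4·27/40)=0.6296>−1
Confirm numerically:
  x=-1.450: |R|=0.96919 <1
  x=-1.110: |R|=0.72167 <1
  x=-0.914: |R|=0.64989 <1
  x=-0.894: |R|=0.64548 <1
  x=-1.647: |R|=1.18401 >1
  x=-1.548: |R|=1.06951 >1
Stable set (-1.4815, 0).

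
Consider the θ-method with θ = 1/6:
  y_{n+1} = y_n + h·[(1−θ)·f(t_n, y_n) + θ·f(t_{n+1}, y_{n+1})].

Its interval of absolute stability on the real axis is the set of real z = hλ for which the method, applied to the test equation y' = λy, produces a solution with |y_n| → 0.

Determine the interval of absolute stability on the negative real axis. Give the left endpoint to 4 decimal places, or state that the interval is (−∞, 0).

Set f=λy, z=hλ:
  y_{n+1} = y_n + z·[5/6·y_n + 1/6·y_{n+1}] ⇒ (1 − 1/6z)y_{n+1} = (1 + 5/6z)y_n
  ⇒ R(z) = (1 + 5/6z)/(1 − 1/6z).

Need |R(x)|<1, x<0.
x=-0.31: |R|=0.7052
R=−1: 1+5/6x = −1+1/6x ⇒ -2/3x=2 ⇒ x=2/(-2/3)=-3.0000
Confirm numerically:
  x=-2.941: |R|=0.97360 <1
  x=-2.041: |R|=0.52294 <1
  x=-1.964: |R|=0.47966 <1
  x=-1.560: |R|=0.23810 <1
  x=-3.311: |R|=1.13361 >1
  x=-3.296: |R|=1.12737 >1
  x=-3.031: |R|=1.01373 >1
So |R|<1 on (-3.0000, 0).

(-3.0000, 0).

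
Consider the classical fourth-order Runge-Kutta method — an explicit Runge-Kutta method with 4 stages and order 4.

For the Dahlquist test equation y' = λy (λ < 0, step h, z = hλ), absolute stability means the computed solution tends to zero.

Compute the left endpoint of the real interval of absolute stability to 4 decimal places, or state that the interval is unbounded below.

left endpoint -2.7853.

With y'=λy (z=hλ):
  order 4, 4-stage ⇒ R(z)=1+z+z^2/2+z^3/6+z^4/24
  (e.g. R(-1.3)=0.29784, |R|=0.29784)

Need |R(x)|<1, x<0.
x=-1.3: |R|=0.2978
|R(-2.25)|=0.4507 |R(-1.94)|=0.3151 |R(-0.9)|=0.4108
Bisect:
  x_lo=-3.6313 |R|=3.2262  x_hi=-0.0529 |R|=0.9485
  mid=-1.84207 |R|=0.29253 →hi
  mid=-2.73667 |R|=0.92914 →hi
  mid=-3.18397 |R|=1.78738 →lo
  mid=-2.96032 |R|=1.29759 →lo
  mid=-2.84850 |R|=1.09955 →lo
  mid=-2.79259 |R|=1.01105 →lo
  mid=-2.76463 |R|=0.96929 →hi
  mid=-2.77861 |R|=0.98997 →hi
  mid=-2.78560 |R|=1.00046 →lo
  ...
  [-2.78538,-2.78516] ⇒ x*=-2.7853
Stable set (-2.7853, 0).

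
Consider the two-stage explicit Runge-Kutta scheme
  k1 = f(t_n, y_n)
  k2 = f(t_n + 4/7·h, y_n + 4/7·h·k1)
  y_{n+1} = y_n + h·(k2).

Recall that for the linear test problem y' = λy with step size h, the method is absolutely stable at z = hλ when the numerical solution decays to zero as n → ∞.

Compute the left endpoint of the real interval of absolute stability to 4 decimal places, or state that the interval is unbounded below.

left endpoint -1.7500.

Set f=λy, z=hλ:
  k1=λy_n ⇒ h·k1=z·y_n;  k2=λ(1+4/7z)y_n ⇒ h·k2=z(1+4/7z)y_n
  y_{n+1}/y_n = 1 + z(1+4/7z) = 1 + z + 4/7z²
  Hence R(z) = 1 + z + 4/7z².

Need |R(x)|<1, x<0.
x=-0.67: |R|=0.5865
R=1: x+4/7x²=0 ⇒ x=−7/4=-1.7500; min R=1−1/(4·4/7)=0.5625>−1
Confirm numerically:
  x=-1.621: |R|=0.88051 <1
  x=-1.366: |R|=0.70026 <1
  x=-1.290: |R|=0.66091 <1
  x=-0.814: |R|=0.56463 <1
  x=-2.188: |R|=1.54763 >1
  x=-1.994: |R|=1.27802 >1
  x=-1.971: |R|=1.24891 >1
Stable set (-1.7500, 0).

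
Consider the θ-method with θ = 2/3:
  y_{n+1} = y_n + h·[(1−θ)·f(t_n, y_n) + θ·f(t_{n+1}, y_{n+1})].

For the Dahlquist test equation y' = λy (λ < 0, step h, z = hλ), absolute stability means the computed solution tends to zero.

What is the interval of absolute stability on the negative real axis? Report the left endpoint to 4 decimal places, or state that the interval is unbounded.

unbounded; (−∞, 0).

Test eqn y'=λy, z=hλ:
  y_{n+1} = y_n + z·[1/3·y_n + 2/3·y_{n+1}] ⇒ (1 − 2/3z)y_{n+1} = (1 + 1/3z)y_n
  R(z) = (1 + 1/3z)/(1 − 2/3z).

Need |R(x)|<1, x<0.
x=-1.08: |R|=0.3721
x=-2: |R|=0.1429
x=-10: |R|=0.3043
x=-100: |R|=0.4778
θ=2/3≥1/2 ⇒ |1+1/3x|<|1−2/3x| ∀x<0 ⇒ interval (−∞,0).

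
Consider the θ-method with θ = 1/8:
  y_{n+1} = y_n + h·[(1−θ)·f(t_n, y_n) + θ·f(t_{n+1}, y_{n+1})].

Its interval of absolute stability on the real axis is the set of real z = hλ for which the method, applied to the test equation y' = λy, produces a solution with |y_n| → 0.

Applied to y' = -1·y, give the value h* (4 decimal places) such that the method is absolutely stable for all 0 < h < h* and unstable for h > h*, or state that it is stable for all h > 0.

(-2.6667,0); λ=-1 ⇒ h* = (8/3)/1 = 2.6667.

With y'=λy (z=hλ):
  y_{n+1} = y_n + z·[7/8·y_n + 1/8·y_{n+1}] ⇒ (1 − 1/8z)y_{n+1} = (1 + 7/8z)y_n
  ⇒ R(z) = (1 + 7/8z)/(1 − 1/8z).

Solve |R(x)|<1 on ℝ⁻.
x=-1.14: |R|=0.0022
R=−1: 1+7/8x = −1+1/8x ⇒ -3/4x=2 ⇒ x=2/(-3/4)=-2.6667
Confirm numerically:
  x=-2.285: |R|=0.77735 <1
  x=-1.878: |R|=0.52096 <1
  x=-1.289: |R|=0.11013 <1
  x=-2.978: |R|=1.17016 >1
  x=-2.807: |R|=1.07791 >1
So |R|<1 on (-2.6667, 0).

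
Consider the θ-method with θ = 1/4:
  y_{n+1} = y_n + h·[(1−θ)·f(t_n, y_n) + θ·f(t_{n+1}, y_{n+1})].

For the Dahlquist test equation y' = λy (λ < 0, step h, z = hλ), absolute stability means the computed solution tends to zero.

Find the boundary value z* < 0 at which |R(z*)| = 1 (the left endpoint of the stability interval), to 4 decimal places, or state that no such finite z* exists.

z* = -4.0000.

With y'=λy (z=hλ):
  y_{n+1} = y_n + z·[3/4·y_n + 1/4·y_{n+1}] ⇒ (1 − 1/4z)y_{n+1} = (1 + 3/4z)y_n
  R(z) = (1 + 3/4z)/(1 − 1/4z).

Boundary: |R(x)|=1, x<0.
x=-0.63: |R|=0.4557
R=−1: 1+3/4x = −1+1/4x ⇒ -1/2x=2 ⇒ x=2/(-1/2)=-4.0000
Confirm numerically:
  x=-3.584: |R|=0.89030 <1
  x=-3.122: |R|=0.75344 <1
  x=-2.912: |R|=0.68519 <1
  x=-1.633: |R|=0.15960 <1
  x=-4.582: |R|=1.13563 >1
  x=-4.537: |R|=1.12581 >1
  x=-4.264: |R|=1.06389 >1
Stable set (-4.0000, 0).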